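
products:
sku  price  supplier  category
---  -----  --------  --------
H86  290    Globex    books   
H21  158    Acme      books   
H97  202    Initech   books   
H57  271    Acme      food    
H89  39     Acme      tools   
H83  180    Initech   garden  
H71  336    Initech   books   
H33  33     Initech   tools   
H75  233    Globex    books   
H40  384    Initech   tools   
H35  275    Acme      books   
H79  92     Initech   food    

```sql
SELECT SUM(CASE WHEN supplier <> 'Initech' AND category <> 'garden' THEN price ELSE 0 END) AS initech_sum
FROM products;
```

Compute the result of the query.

sku=H86: ✓ → 290
sku=H21: ✓ → 158
sku=H97: ✗
sku=H57: ✓ → 271
sku=H89: ✓ → 39
sku=H83: ✗
sku=H71: ✗
sku=H33: ✗
sku=H75: ✓ → 233
sku=H40: ✗
sku=H35: ✓ → 275
sku=H79: ✗
initech_sum = 290 + 158 + 271 + 39 + 233 + 275 = 1266

1266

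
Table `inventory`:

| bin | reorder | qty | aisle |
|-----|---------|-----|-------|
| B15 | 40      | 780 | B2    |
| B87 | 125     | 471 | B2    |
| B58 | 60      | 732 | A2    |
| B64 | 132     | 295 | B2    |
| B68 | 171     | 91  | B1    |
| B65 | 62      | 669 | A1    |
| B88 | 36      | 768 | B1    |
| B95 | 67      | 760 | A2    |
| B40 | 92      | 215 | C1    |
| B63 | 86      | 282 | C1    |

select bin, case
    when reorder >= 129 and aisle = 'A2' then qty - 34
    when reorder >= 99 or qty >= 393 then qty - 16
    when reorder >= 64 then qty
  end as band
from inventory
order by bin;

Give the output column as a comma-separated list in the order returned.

bin=B15: reorder >= 99 or qty >= 393 → 764
bin=B40: reorder >= 64 → 215
bin=B58: reorder >= 99 or qty >= 393 → 716
bin=B63: reorder >= 64 → 282
bin=B64: reorder >= 99 or qty >= 393 → 279
bin=B65: reorder >= 99 or qty >= 393 → 653
bin=B68: reorder >= 99 or qty >= 393 → 75
bin=B87: reorder >= 99 or qty >= 393 → 455
bin=B88: reorder >= 99 or qty >= 393 → 752
bin=B95: reorder >= 99 or qty >= 393 → 744

764, 215, 716, 282, 279, 653, 75, 455, 752, 744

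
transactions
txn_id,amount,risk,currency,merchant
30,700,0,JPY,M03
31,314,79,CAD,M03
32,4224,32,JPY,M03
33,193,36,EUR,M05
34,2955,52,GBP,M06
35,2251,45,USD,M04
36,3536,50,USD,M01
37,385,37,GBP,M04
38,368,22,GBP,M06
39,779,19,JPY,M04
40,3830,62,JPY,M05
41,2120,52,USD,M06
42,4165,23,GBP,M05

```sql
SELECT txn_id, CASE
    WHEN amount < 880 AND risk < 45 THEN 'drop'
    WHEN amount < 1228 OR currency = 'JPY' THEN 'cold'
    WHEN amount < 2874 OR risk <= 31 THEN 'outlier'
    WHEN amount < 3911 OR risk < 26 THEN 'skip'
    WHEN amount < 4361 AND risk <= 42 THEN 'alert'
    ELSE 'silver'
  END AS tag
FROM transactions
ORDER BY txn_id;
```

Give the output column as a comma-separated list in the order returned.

drop, cold, cold, drop, skip, outlier, skip, drop, drop, drop, cold, outlier, outlier

txn_id=30: amount < 880 AND risk < 45 → drop
txn_id=31: amount < 1228 OR currency = 'JPY' → cold
txn_id=32: amount < 1228 OR currency = 'JPY' → cold
txn_id=33: amount < 880 AND risk < 45 → drop
txn_id=34: amount < 3911 OR risk < 26 → skip
txn_id=35: amount < 2874 OR risk <= 31 → outlier
txn_id=36: amount < 3911 OR risk < 26 → skip
txn_id=37: amount < 880 AND risk < 45 → drop
txn_id=38: amount < 880 AND risk < 45 → drop
txn_id=39: amount < 880 AND risk < 45 → drop
txn_id=40: amount < 1228 OR currency = 'JPY' → cold
txn_id=41: amount < 2874 OR risk <= 31 → outlier
txn_id=42: amount < 2874 OR risk <= 31 → outlier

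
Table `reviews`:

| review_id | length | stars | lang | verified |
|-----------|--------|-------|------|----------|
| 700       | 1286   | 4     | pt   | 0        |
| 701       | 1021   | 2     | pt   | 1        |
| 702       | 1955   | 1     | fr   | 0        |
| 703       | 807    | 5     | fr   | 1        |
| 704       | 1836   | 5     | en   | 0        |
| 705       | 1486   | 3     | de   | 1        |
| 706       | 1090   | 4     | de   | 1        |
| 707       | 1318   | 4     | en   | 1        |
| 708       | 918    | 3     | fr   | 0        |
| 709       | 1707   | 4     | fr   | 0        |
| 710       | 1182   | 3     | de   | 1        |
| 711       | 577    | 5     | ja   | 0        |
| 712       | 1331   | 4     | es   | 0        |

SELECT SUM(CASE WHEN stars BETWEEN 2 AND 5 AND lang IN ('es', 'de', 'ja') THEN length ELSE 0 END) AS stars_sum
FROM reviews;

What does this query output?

5666

review_id=700: ✗
review_id=701: ✗
review_id=702: ✗
review_id=703: ✗
review_id=704: ✗
review_id=705: ✓ → 1486
review_id=706: ✓ → 1090
review_id=707: ✗
review_id=708: ✗
review_id=709: ✗
review_id=710: ✓ → 1182
review_id=711: ✓ → 577
review_id=712: ✓ → 1331
stars_sum = 1486 + 1090 + 1182 + 577 + 1331 = 5666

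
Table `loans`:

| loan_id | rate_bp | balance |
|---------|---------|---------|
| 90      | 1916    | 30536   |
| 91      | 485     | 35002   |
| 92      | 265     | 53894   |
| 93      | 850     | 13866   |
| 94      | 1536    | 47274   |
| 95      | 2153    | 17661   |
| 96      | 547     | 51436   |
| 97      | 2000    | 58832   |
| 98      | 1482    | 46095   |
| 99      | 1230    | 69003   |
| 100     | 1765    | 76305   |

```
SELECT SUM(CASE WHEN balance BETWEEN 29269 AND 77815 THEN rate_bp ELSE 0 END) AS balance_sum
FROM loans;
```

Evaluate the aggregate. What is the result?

loan_id=90: ✓ → 1916
loan_id=91: ✓ → 485
loan_id=92: ✓ → 265
loan_id=93: ✗
loan_id=94: ✓ → 1536
loan_id=95: ✗
loan_id=96: ✓ → 547
loan_id=97: ✓ → 2000
loan_id=98: ✓ → 1482
loan_id=99: ✓ → 1230
loan_id=100: ✓ → 1765
balance_sum = 1916 + 485 + 265 + 1536 + 547 + 2000 + 1482 + 1230 + 1765 = 11226

11226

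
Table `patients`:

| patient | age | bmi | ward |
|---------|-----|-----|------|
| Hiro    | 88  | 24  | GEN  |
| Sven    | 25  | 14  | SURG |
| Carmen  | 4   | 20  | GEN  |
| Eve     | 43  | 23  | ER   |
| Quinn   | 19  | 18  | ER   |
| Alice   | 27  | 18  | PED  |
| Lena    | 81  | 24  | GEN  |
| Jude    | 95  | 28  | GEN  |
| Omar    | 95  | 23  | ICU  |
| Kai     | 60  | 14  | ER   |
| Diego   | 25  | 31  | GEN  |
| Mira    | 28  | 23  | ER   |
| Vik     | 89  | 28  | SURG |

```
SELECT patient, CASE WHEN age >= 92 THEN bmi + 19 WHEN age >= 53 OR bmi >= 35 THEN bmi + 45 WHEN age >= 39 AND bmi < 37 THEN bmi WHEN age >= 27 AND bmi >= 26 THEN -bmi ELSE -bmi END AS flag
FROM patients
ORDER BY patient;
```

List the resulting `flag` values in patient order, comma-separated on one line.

patient=Alice: ELSE → -18
patient=Carmen: ELSE → -20
patient=Diego: ELSE → -31
patient=Eve: age >= 39 AND bmi < 37 → 23
patient=Hiro: age >= 53 OR bmi >= 35 → 69
patient=Jude: age >= 92 → 47
patient=Kai: age >= 53 OR bmi >= 35 → 59
patient=Lena: age >= 53 OR bmi >= 35 → 69
patient=Mira: ELSE → -23
patient=Omar: age >= 92 → 42
patient=Quinn: ELSE → -18
patient=Sven: ELSE → -14
patient=Vik: age >= 53 OR bmi >= 35 → 73

-18, -20, -31, 23, 69, 47, 59, 69, -23, 42, -18, -14, 73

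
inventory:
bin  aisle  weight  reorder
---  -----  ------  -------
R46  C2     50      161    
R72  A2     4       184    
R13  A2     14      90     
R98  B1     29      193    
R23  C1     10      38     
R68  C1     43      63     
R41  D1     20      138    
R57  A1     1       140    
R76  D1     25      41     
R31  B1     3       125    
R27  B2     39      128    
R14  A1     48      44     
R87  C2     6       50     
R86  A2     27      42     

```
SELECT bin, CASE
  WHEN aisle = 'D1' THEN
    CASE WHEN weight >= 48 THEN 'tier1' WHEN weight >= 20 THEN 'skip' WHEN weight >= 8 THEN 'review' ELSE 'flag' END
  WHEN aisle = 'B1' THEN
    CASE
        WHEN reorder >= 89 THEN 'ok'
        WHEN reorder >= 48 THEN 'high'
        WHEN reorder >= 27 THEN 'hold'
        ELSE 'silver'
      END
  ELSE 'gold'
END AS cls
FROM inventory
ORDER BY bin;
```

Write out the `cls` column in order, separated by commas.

gold, gold, gold, gold, ok, skip, gold, gold, gold, gold, skip, gold, gold, ok

bin=R13: aisle='A2' → outer ELSE → gold
bin=R14: aisle='A1' → outer ELSE → gold
bin=R23: aisle='C1' → outer ELSE → gold
bin=R27: aisle='B2' → outer ELSE → gold
bin=R31: aisle='B1' → inner[reorder >= 89] → ok
bin=R41: aisle='D1' → inner[weight >= 20] → skip
bin=R46: aisle='C2' → outer ELSE → gold
bin=R57: aisle='A1' → outer ELSE → gold
bin=R68: aisle='C1' → outer ELSE → gold
bin=R72: aisle='A2' → outer ELSE → gold
bin=R76: aisle='D1' → inner[weight >= 20] → skip
bin=R86: aisle='A2' → outer ELSE → gold
bin=R87: aisle='C2' → outer ELSE → gold
bin=R98: aisle='B1' → inner[reorder >= 89] → ok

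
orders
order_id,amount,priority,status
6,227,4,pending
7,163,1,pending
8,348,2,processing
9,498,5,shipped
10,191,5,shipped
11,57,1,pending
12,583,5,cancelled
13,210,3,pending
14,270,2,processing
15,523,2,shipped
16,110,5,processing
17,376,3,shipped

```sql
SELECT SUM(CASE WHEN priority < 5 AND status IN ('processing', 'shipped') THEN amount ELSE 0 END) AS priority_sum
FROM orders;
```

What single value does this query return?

order_id=6: ✗
order_id=7: ✗
order_id=8: ✓ → 348
order_id=9: ✗
order_id=10: ✗
order_id=11: ✗
order_id=12: ✗
order_id=13: ✗
order_id=14: ✓ → 270
order_id=15: ✓ → 523
order_id=16: ✗
order_id=17: ✓ → 376
priority_sum = 348 + 270 + 523 + 376 = 1517

1517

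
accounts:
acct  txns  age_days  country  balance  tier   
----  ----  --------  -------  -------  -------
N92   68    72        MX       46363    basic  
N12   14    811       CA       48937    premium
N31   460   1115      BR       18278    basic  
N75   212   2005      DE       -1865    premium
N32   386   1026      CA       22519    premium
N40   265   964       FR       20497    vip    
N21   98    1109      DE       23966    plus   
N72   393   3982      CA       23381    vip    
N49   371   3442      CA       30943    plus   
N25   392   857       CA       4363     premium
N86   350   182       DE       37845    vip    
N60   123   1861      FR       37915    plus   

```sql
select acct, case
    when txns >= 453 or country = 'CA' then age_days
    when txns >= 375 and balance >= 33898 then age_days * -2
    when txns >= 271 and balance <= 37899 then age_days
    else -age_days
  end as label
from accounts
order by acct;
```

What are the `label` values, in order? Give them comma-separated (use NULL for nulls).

acct=N12: txns >= 453 or country = 'CA' → 811
acct=N21: ELSE → -1109
acct=N25: txns >= 453 or country = 'CA' → 857
acct=N31: txns >= 453 or country = 'CA' → 1115
acct=N32: txns >= 453 or country = 'CA' → 1026
acct=N40: ELSE → -964
acct=N49: txns >= 453 or country = 'CA' → 3442
acct=N60: ELSE → -1861
acct=N72: txns >= 453 or country = 'CA' → 3982
acct=N75: ELSE → -2005
acct=N86: txns >= 271 and balance <= 37899 → 182
acct=N92: ELSE → -72

811, -1109, 857, 1115, 1026, -964, 3442, -1861, 3982, -2005, 182, -72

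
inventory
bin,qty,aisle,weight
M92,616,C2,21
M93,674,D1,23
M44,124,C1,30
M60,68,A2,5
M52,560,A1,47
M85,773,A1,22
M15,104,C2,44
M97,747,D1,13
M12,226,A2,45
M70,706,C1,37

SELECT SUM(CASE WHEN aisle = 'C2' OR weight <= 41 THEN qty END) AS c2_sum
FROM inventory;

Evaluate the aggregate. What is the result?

bin=M92: ✓ → 616
bin=M93: ✓ → 674
bin=M44: ✓ → 124
bin=M60: ✓ → 68
bin=M52: ✗
bin=M85: ✓ → 773
bin=M15: ✓ → 104
bin=M97: ✓ → 747
bin=M12: ✗
bin=M70: ✓ → 706
c2_sum = 616 + 674 + 124 + 68 + 773 + 104 + 747 + 706 = 3812

3812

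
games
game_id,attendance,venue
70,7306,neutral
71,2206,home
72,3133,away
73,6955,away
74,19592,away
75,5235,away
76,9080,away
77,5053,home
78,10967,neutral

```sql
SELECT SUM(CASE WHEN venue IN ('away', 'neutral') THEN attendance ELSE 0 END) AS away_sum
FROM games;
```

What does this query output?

62268

game_id=70: ✓ → 7306
game_id=71: ✗
game_id=72: ✓ → 3133
game_id=73: ✓ → 6955
game_id=74: ✓ → 19592
game_id=75: ✓ → 5235
game_id=76: ✓ → 9080
game_id=77: ✗
game_id=78: ✓ → 10967
away_sum = 7306 + 3133 + 6955 + 19592 + 5235 + 9080 + 10967 = 62268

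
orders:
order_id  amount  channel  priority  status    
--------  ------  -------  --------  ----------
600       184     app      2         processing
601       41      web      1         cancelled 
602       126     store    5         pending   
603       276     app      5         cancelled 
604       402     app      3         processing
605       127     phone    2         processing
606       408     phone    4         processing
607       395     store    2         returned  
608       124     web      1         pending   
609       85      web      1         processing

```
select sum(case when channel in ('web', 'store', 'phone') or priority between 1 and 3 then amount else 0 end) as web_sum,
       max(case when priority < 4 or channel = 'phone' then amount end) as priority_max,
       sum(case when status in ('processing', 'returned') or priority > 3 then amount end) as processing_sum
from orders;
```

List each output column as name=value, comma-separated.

web_sum=1892, priority_max=408, processing_sum=2003

[web_sum: channel in ('web', 'store', 'phone') or priority between 1 and 3]
order_id=600: ✓ → 184
order_id=601: ✓ → 41
order_id=602: ✓ → 126
order_id=603: ✗
order_id=604: ✓ → 402
order_id=605: ✓ → 127
order_id=606: ✓ → 408
order_id=607: ✓ → 395
order_id=608: ✓ → 124
order_id=609: ✓ → 85
web_sum = 184 + 41 + 126 + 402 + 127 + 408 + 395 + 124 + 85 = 1892
—
[priority_max: priority < 4 or channel = 'phone']
order_id=600: ✓ → 184
order_id=601: ✓ → 41
order_id=602: ✗
order_id=603: ✗
order_id=604: ✓ → 402
order_id=605: ✓ → 127
order_id=606: ✓ → 408
order_id=607: ✓ → 395
order_id=608: ✓ → 124
order_id=609: ✓ → 85
priority_max = MAX(184, 41, 402, 127, 408, 395, 124, 85) = 408
—
[processing_sum: status in ('processing', 'returned') or priority > 3]
order_id=600: ✓ → 184
order_id=601: ✗
order_id=602: ✓ → 126
order_id=603: ✓ → 276
order_id=604: ✓ → 402
order_id=605: ✓ → 127
order_id=606: ✓ → 408
order_id=607: ✓ → 395
order_id=608: ✗
order_id=609: ✓ → 85
processing_sum = 184 + 126 + 276 + 402 + 127 + 408 + 395 + 85 = 2003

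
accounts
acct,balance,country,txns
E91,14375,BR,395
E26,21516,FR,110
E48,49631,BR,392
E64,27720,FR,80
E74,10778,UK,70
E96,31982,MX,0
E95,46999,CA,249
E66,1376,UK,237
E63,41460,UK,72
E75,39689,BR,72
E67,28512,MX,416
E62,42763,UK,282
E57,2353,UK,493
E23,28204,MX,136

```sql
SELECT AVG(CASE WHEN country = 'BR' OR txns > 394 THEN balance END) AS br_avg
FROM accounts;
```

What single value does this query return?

26912

acct=E91: ✓ → 14375
acct=E26: ✗
acct=E48: ✓ → 49631
acct=E64: ✗
acct=E74: ✗
acct=E96: ✗
acct=E95: ✗
acct=E66: ✗
acct=E63: ✗
acct=E75: ✓ → 39689
acct=E67: ✓ → 28512
acct=E62: ✗
acct=E57: ✓ → 2353
acct=E23: ✗
br_avg = (14375 + 49631 + 39689 + 28512 + 2353) / 5 = 26912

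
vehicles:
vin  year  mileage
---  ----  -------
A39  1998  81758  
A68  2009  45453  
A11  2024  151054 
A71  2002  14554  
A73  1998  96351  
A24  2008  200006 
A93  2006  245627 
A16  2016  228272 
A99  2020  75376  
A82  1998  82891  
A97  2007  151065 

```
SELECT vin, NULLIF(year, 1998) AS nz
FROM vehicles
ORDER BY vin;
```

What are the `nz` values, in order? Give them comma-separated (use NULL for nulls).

vin=A11: year=2024 vs 1998: differ → 2024
vin=A16: year=2016 vs 1998: differ → 2016
vin=A24: year=2008 vs 1998: differ → 2008
vin=A39: year=1998 vs 1998: equal → NULL
vin=A68: year=2009 vs 1998: differ → 2009
vin=A71: year=2002 vs 1998: differ → 2002
vin=A73: year=1998 vs 1998: equal → NULL
vin=A82: year=1998 vs 1998: equal → NULL
vin=A93: year=2006 vs 1998: differ → 2006
vin=A97: year=2007 vs 1998: differ → 2007
vin=A99: year=2020 vs 1998: differ → 2020

2024, 2016, 2008, NULL, 2009, 2002, NULL, NULL, 2006, 2007, 2020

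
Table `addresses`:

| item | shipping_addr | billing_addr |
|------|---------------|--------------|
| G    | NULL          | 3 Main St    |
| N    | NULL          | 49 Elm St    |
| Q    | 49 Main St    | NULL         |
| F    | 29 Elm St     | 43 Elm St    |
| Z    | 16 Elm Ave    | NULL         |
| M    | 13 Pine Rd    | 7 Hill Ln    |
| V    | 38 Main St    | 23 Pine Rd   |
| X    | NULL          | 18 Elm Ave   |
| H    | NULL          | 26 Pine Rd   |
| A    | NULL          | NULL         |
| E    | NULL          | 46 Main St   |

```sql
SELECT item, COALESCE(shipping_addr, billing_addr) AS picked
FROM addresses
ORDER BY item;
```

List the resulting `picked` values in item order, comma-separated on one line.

item=A: shipping_addr=NULL, billing_addr=NULL (all NULL) → NULL
item=E: shipping_addr=NULL, billing_addr=46 Main St → 46 Main St
item=F: shipping_addr=29 Elm St → 29 Elm St
item=G: shipping_addr=NULL, billing_addr=3 Main St → 3 Main St
item=H: shipping_addr=NULL, billing_addr=26 Pine Rd → 26 Pine Rd
item=M: shipping_addr=13 Pine Rd → 13 Pine Rd
item=N: shipping_addr=NULL, billing_addr=49 Elm St → 49 Elm St
item=Q: shipping_addr=49 Main St → 49 Main St
item=V: shipping_addr=38 Main St → 38 Main St
item=X: shipping_addr=NULL, billing_addr=18 Elm Ave → 18 Elm Ave
item=Z: shipping_addr=16 Elm Ave → 16 Elm Ave

NULL, 46 Main St, 29 Elm St, 3 Main St, 26 Pine Rd, 13 Pine Rd, 49 Elm St, 49 Main St, 38 Main St, 18 Elm Ave, 16 Elm Ave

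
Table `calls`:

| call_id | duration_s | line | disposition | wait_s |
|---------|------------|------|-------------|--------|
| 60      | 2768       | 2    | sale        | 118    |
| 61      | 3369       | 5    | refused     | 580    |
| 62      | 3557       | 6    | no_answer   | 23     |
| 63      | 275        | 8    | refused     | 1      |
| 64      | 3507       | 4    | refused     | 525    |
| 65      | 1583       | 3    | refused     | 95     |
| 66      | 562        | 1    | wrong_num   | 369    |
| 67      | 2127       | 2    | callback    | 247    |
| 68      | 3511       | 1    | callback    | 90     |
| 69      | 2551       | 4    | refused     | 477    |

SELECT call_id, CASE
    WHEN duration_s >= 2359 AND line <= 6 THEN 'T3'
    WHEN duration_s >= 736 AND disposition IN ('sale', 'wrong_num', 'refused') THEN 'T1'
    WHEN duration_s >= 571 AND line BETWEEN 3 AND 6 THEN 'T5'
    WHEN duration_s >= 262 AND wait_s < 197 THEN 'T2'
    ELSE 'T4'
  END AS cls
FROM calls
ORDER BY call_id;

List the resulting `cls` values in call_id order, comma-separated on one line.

T3, T3, T3, T2, T3, T1, T4, T4, T3, T3

call_id=60: duration_s >= 2359 AND line <= 6 → T3
call_id=61: duration_s >= 2359 AND line <= 6 → T3
call_id=62: duration_s >= 2359 AND line <= 6 → T3
call_id=63: duration_s >= 262 AND wait_s < 197 → T2
call_id=64: duration_s >= 2359 AND line <= 6 → T3
call_id=65: duration_s >= 736 AND disposition IN ('sale', 'wrong_num', 'refused') → T1
call_id=66: ELSE → T4
call_id=67: ELSE → T4
call_id=68: duration_s >= 2359 AND line <= 6 → T3
call_id=69: duration_s >= 2359 AND line <= 6 → T3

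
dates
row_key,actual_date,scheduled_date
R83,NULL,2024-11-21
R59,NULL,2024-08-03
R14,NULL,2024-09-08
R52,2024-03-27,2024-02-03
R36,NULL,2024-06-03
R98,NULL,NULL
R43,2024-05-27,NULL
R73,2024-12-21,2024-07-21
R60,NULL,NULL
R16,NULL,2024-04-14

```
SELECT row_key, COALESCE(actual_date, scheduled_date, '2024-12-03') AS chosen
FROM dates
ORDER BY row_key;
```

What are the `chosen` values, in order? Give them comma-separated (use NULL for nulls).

2024-09-08, 2024-04-14, 2024-06-03, 2024-05-27, 2024-03-27, 2024-08-03, 2024-12-03, 2024-12-21, 2024-11-21, 2024-12-03

row_key=R14: actual_date=NULL, scheduled_date=2024-09-08 → 2024-09-08
row_key=R16: actual_date=NULL, scheduled_date=2024-04-14 → 2024-04-14
row_key=R36: actual_date=NULL, scheduled_date=2024-06-03 → 2024-06-03
row_key=R43: actual_date=2024-05-27 → 2024-05-27
row_key=R52: actual_date=2024-03-27 → 2024-03-27
row_key=R59: actual_date=NULL, scheduled_date=2024-08-03 → 2024-08-03
row_key=R60: actual_date=NULL, scheduled_date=NULL, → literal 2024-12-03 → 2024-12-03
row_key=R73: actual_date=2024-12-21 → 2024-12-21
row_key=R83: actual_date=NULL, scheduled_date=2024-11-21 → 2024-11-21
row_key=R98: actual_date=NULL, scheduled_date=NULL, → literal 2024-12-03 → 2024-12-03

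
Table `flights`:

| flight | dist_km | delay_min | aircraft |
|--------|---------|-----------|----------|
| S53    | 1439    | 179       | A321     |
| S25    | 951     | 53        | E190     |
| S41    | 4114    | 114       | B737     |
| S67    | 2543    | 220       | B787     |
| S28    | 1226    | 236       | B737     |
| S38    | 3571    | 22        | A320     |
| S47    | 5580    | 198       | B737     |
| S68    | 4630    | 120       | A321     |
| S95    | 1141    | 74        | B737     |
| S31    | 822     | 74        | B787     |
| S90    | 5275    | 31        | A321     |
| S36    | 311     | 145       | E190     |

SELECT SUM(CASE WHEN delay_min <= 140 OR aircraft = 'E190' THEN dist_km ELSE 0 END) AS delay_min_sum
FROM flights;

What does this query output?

20815

flight=S53: ✗
flight=S25: ✓ → 951
flight=S41: ✓ → 4114
flight=S67: ✗
flight=S28: ✗
flight=S38: ✓ → 3571
flight=S47: ✗
flight=S68: ✓ → 4630
flight=S95: ✓ → 1141
flight=S31: ✓ → 822
flight=S90: ✓ → 5275
flight=S36: ✓ → 311
delay_min_sum = 951 + 4114 + 3571 + 4630 + 1141 + 822 + 5275 + 311 = 20815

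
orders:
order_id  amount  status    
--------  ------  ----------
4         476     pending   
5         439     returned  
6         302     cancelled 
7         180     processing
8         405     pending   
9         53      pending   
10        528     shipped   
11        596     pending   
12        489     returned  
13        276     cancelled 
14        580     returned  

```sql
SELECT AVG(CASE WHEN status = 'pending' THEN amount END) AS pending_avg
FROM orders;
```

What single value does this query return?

order_id=4: ✓ → 476
order_id=5: ✗
order_id=6: ✗
order_id=7: ✗
order_id=8: ✓ → 405
order_id=9: ✓ → 53
order_id=10: ✗
order_id=11: ✓ → 596
order_id=12: ✗
order_id=13: ✗
order_id=14: ✗
pending_avg = (476 + 405 + 53 + 596) / 4 = 382.5

382.5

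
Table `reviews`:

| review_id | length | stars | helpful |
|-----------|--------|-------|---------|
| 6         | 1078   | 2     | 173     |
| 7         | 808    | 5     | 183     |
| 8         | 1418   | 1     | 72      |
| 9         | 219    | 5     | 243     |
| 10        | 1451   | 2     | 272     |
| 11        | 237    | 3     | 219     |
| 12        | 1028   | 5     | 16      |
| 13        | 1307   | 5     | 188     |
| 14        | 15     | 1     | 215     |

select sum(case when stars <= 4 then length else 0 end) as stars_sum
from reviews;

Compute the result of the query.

4199

review_id=6: ✓ → 1078
review_id=7: ✗
review_id=8: ✓ → 1418
review_id=9: ✗
review_id=10: ✓ → 1451
review_id=11: ✓ → 237
review_id=12: ✗
review_id=13: ✗
review_id=14: ✓ → 15
stars_sum = 1078 + 1418 + 1451 + 237 + 15 = 4199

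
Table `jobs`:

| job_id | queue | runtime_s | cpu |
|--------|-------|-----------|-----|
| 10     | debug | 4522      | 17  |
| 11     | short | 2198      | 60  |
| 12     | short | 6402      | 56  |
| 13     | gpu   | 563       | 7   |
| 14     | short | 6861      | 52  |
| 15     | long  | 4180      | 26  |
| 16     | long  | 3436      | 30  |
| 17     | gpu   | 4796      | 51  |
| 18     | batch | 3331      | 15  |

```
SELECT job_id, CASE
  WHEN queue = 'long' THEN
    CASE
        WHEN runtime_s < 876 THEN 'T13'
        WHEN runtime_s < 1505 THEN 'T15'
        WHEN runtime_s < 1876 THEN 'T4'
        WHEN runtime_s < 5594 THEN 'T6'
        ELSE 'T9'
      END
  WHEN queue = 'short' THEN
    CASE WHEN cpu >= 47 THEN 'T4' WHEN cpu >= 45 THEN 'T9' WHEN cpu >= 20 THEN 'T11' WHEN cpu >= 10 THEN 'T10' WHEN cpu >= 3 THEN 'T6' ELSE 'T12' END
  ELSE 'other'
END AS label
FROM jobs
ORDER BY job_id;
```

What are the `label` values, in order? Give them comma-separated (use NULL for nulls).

other, T4, T4, other, T4, T6, T6, other, other

job_id=10: queue='debug' → outer ELSE → other
job_id=11: queue='short' → inner[cpu >= 47] → T4
job_id=12: queue='short' → inner[cpu >= 47] → T4
job_id=13: queue='gpu' → outer ELSE → other
job_id=14: queue='short' → inner[cpu >= 47] → T4
job_id=15: queue='long' → inner[runtime_s < 5594] → T6
job_id=16: queue='long' → inner[runtime_s < 5594] → T6
job_id=17: queue='gpu' → outer ELSE → other
job_id=18: queue='batch' → outer ELSE → other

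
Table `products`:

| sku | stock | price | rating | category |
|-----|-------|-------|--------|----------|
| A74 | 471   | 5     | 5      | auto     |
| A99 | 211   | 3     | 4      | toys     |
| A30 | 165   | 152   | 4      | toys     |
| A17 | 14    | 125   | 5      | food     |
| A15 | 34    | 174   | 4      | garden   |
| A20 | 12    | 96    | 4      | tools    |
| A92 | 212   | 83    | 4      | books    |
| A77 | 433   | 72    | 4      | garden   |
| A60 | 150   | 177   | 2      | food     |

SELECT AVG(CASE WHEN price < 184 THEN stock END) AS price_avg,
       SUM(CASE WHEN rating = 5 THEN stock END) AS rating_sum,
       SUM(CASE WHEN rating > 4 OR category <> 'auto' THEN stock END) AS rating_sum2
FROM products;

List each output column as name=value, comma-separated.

price_avg=189.1111111111, rating_sum=485, rating_sum2=1702

[price_avg: price < 184]
sku=A74: ✓ → 471
sku=A99: ✓ → 211
sku=A30: ✓ → 165
sku=A17: ✓ → 14
sku=A15: ✓ → 34
sku=A20: ✓ → 12
sku=A92: ✓ → 212
sku=A77: ✓ → 433
sku=A60: ✓ → 150
price_avg = (471 + 211 + 165 + 14 + 34 + 12 + 212 + 433 + 150) / 9 = 189.1111111111
—
[rating_sum: rating = 5]
sku=A74: ✓ → 471
sku=A99: ✗
sku=A30: ✗
sku=A17: ✓ → 14
sku=A15: ✗
sku=A20: ✗
sku=A92: ✗
sku=A77: ✗
sku=A60: ✗
rating_sum = 471 + 14 = 485
—
[rating_sum2: rating > 4 OR category <> 'auto']
sku=A74: ✓ → 471
sku=A99: ✓ → 211
sku=A30: ✓ → 165
sku=A17: ✓ → 14
sku=A15: ✓ → 34
sku=A20: ✓ → 12
sku=A92: ✓ → 212
sku=A77: ✓ → 433
sku=A60: ✓ → 150
rating_sum2 = 471 + 211 + 165 + 14 + 34 + 12 + 212 + 433 + 150 = 1702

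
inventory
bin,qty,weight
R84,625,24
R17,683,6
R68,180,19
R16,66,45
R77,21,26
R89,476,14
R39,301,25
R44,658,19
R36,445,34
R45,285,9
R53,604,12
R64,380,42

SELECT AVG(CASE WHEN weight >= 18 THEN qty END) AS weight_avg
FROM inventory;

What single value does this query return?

334.5

bin=R84: ✓ → 625
bin=R17: ✗
bin=R68: ✓ → 180
bin=R16: ✓ → 66
bin=R77: ✓ → 21
bin=R89: ✗
bin=R39: ✓ → 301
bin=R44: ✓ → 658
bin=R36: ✓ → 445
bin=R45: ✗
bin=R53: ✗
bin=R64: ✓ → 380
weight_avg = (625 + 180 + 66 + 21 + 301 + 658 + 445 + 380) / 8 = 334.5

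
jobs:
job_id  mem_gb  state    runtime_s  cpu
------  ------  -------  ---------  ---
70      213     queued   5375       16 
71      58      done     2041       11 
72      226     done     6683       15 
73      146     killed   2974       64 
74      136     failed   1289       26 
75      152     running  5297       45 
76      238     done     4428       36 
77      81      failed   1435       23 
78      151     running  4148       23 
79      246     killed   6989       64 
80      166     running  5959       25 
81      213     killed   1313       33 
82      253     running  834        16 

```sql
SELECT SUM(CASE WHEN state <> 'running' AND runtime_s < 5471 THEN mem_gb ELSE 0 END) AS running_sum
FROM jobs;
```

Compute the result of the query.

job_id=70: ✓ → 213
job_id=71: ✓ → 58
job_id=72: ✗
job_id=73: ✓ → 146
job_id=74: ✓ → 136
job_id=75: ✗
job_id=76: ✓ → 238
job_id=77: ✓ → 81
job_id=78: ✗
job_id=79: ✗
job_id=80: ✗
job_id=81: ✓ → 213
job_id=82: ✗
running_sum = 213 + 58 + 146 + 136 + 238 + 81 + 213 = 1085

1085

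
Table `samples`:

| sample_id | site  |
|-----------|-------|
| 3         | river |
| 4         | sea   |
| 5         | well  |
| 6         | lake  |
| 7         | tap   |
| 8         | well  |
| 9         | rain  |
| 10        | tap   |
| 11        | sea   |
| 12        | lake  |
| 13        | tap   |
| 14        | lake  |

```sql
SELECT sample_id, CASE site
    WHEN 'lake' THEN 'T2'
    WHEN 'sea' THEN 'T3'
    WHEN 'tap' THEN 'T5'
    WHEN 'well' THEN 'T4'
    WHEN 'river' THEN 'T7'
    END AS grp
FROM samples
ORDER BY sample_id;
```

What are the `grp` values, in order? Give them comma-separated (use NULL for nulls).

T7, T3, T4, T2, T5, T4, NULL, T5, T3, T2, T5, T2

sample_id=3: site='river' → T7
sample_id=4: site='sea' → T3
sample_id=5: site='well' → T4
sample_id=6: site='lake' → T2
sample_id=7: site='tap' → T5
sample_id=8: site='well' → T4
sample_id=9: (no match → NULL) → NULL
sample_id=10: site='tap' → T5
sample_id=11: site='sea' → T3
sample_id=12: site='lake' → T2
sample_id=13: site='tap' → T5
sample_id=14: site='lake' → T2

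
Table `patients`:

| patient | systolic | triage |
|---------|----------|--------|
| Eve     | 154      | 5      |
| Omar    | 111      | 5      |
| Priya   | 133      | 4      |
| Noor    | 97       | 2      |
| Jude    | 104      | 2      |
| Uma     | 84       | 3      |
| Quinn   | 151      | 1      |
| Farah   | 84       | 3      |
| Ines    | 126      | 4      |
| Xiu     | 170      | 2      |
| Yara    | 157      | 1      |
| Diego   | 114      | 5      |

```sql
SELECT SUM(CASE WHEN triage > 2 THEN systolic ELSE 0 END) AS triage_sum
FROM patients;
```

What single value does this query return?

806

patient=Eve: ✓ → 154
patient=Omar: ✓ → 111
patient=Priya: ✓ → 133
patient=Noor: ✗
patient=Jude: ✗
patient=Uma: ✓ → 84
patient=Quinn: ✗
patient=Farah: ✓ → 84
patient=Ines: ✓ → 126
patient=Xiu: ✗
patient=Yara: ✗
patient=Diego: ✓ → 114
triage_sum = 154 + 111 + 133 + 84 + 84 + 126 + 114 = 806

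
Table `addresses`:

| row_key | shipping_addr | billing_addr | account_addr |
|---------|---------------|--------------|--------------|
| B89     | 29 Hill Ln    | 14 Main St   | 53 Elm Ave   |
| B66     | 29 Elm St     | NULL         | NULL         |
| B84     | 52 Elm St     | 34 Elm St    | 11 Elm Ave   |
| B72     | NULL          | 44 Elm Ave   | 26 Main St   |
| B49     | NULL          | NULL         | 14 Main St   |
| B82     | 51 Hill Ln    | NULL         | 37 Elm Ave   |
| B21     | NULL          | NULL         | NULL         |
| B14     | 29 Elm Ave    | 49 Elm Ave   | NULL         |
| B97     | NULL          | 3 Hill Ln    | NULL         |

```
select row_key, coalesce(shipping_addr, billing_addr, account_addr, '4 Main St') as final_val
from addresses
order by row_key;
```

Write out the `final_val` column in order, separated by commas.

29 Elm Ave, 4 Main St, 14 Main St, 29 Elm St, 44 Elm Ave, 51 Hill Ln, 52 Elm St, 29 Hill Ln, 3 Hill Ln

row_key=B14: shipping_addr=29 Elm Ave → 29 Elm Ave
row_key=B21: shipping_addr=NULL, billing_addr=NULL, account_addr=NULL, → literal 4 Main St → 4 Main St
row_key=B49: shipping_addr=NULL, billing_addr=NULL, account_addr=14 Main St → 14 Main St
row_key=B66: shipping_addr=29 Elm St → 29 Elm St
row_key=B72: shipping_addr=NULL, billing_addr=44 Elm Ave → 44 Elm Ave
row_key=B82: shipping_addr=51 Hill Ln → 51 Hill Ln
row_key=B84: shipping_addr=52 Elm St → 52 Elm St
row_key=B89: shipping_addr=29 Hill Ln → 29 Hill Ln
row_key=B97: shipping_addr=NULL, billing_addr=3 Hill Ln → 3 Hill Ln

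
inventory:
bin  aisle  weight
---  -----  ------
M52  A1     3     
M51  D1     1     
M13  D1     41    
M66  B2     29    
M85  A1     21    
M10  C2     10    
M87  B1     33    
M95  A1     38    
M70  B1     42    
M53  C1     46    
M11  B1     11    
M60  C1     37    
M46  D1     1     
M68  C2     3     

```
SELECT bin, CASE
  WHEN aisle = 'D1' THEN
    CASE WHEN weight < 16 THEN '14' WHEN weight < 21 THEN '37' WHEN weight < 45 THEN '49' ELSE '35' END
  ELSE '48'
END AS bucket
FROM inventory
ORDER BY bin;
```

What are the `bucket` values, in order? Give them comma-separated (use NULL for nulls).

bin=M10: aisle='C2' → outer ELSE → 48
bin=M11: aisle='B1' → outer ELSE → 48
bin=M13: aisle='D1' → inner[weight < 45] → 49
bin=M46: aisle='D1' → inner[weight < 16] → 14
bin=M51: aisle='D1' → inner[weight < 16] → 14
bin=M52: aisle='A1' → outer ELSE → 48
bin=M53: aisle='C1' → outer ELSE → 48
bin=M60: aisle='C1' → outer ELSE → 48
bin=M66: aisle='B2' → outer ELSE → 48
bin=M68: aisle='C2' → outer ELSE → 48
bin=M70: aisle='B1' → outer ELSE → 48
bin=M85: aisle='A1' → outer ELSE → 48
bin=M87: aisle='B1' → outer ELSE → 48
bin=M95: aisle='A1' → outer ELSE → 48

48, 48, 49, 14, 14, 48, 48, 48, 48, 48, 48, 48, 48, 48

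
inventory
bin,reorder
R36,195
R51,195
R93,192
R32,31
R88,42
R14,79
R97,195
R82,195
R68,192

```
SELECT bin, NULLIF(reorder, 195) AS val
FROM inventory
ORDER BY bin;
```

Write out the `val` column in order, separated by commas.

79, 31, NULL, NULL, 192, NULL, 42, 192, NULL

bin=R14: reorder=79 vs 195: differ → 79
bin=R32: reorder=31 vs 195: differ → 31
bin=R36: reorder=195 vs 195: equal → NULL
bin=R51: reorder=195 vs 195: equal → NULL
bin=R68: reorder=192 vs 195: differ → 192
bin=R82: reorder=195 vs 195: equal → NULL
bin=R88: reorder=42 vs 195: differ → 42
bin=R93: reorder=192 vs 195: differ → 192
bin=R97: reorder=195 vs 195: equal → NULL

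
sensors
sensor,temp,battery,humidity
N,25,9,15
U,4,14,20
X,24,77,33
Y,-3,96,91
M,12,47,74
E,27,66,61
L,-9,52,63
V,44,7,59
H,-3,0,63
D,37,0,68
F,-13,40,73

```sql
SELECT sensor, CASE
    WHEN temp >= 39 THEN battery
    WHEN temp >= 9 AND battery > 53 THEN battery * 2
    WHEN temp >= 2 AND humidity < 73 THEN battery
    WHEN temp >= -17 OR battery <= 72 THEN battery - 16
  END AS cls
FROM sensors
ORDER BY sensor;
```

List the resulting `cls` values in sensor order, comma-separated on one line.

sensor=D: temp >= 2 AND humidity < 73 → 0
sensor=E: temp >= 9 AND battery > 53 → 132
sensor=F: temp >= -17 OR battery <= 72 → 24
sensor=H: temp >= -17 OR battery <= 72 → -16
sensor=L: temp >= -17 OR battery <= 72 → 36
sensor=M: temp >= -17 OR battery <= 72 → 31
sensor=N: temp >= 2 AND humidity < 73 → 9
sensor=U: temp >= 2 AND humidity < 73 → 14
sensor=V: temp >= 39 → 7
sensor=X: temp >= 9 AND battery > 53 → 154
sensor=Y: temp >= -17 OR battery <= 72 → 80

0, 132, 24, -16, 36, 31, 9, 14, 7, 154, 80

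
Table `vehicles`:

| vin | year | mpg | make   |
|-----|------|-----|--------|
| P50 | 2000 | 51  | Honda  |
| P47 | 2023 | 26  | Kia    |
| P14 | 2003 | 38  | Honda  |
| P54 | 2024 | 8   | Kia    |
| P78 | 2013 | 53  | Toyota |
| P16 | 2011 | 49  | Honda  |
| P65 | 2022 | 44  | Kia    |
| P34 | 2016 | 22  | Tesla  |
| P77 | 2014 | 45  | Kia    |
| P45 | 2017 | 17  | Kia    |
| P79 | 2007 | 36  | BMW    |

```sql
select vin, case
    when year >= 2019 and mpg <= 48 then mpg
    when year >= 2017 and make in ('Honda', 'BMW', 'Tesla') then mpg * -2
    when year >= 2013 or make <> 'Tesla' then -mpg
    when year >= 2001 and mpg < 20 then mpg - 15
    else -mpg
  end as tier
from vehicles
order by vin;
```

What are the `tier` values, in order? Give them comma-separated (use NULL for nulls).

-38, -49, -22, -17, 26, -51, 8, 44, -45, -53, -36

vin=P14: year >= 2013 or make <> 'Tesla' → -38
vin=P16: year >= 2013 or make <> 'Tesla' → -49
vin=P34: year >= 2013 or make <> 'Tesla' → -22
vin=P45: year >= 2013 or make <> 'Tesla' → -17
vin=P47: year >= 2019 and mpg <= 48 → 26
vin=P50: year >= 2013 or make <> 'Tesla' → -51
vin=P54: year >= 2019 and mpg <= 48 → 8
vin=P65: year >= 2019 and mpg <= 48 → 44
vin=P77: year >= 2013 or make <> 'Tesla' → -45
vin=P78: year >= 2013 or make <> 'Tesla' → -53
vin=P79: year >= 2013 or make <> 'Tesla' → -36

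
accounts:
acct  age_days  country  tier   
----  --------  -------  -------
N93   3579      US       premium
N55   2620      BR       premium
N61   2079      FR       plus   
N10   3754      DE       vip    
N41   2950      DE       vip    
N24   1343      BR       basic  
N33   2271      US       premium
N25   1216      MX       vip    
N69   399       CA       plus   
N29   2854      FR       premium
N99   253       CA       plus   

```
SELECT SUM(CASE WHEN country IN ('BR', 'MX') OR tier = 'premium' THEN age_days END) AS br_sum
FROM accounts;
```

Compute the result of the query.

13883

acct=N93: ✓ → 3579
acct=N55: ✓ → 2620
acct=N61: ✗
acct=N10: ✗
acct=N41: ✗
acct=N24: ✓ → 1343
acct=N33: ✓ → 2271
acct=N25: ✓ → 1216
acct=N69: ✗
acct=N29: ✓ → 2854
acct=N99: ✗
br_sum = 3579 + 2620 + 1343 + 2271 + 1216 + 2854 = 13883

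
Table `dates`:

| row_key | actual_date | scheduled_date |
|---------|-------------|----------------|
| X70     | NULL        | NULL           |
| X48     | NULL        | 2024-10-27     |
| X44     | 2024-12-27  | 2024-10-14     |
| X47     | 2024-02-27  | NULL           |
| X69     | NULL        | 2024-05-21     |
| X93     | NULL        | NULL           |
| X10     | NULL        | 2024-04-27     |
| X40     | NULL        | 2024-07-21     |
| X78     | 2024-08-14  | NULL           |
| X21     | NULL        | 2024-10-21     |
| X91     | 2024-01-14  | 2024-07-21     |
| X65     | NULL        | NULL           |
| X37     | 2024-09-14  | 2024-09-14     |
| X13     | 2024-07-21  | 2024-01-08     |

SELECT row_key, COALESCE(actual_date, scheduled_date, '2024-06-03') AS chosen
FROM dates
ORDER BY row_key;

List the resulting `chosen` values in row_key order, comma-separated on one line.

row_key=X10: actual_date=NULL, scheduled_date=2024-04-27 → 2024-04-27
row_key=X13: actual_date=2024-07-21 → 2024-07-21
row_key=X21: actual_date=NULL, scheduled_date=2024-10-21 → 2024-10-21
row_key=X37: actual_date=2024-09-14 → 2024-09-14
row_key=X40: actual_date=NULL, scheduled_date=2024-07-21 → 2024-07-21
row_key=X44: actual_date=2024-12-27 → 2024-12-27
row_key=X47: actual_date=2024-02-27 → 2024-02-27
row_key=X48: actual_date=NULL, scheduled_date=2024-10-27 → 2024-10-27
row_key=X65: actual_date=NULL, scheduled_date=NULL, → literal 2024-06-03 → 2024-06-03
row_key=X69: actual_date=NULL, scheduled_date=2024-05-21 → 2024-05-21
row_key=X70: actual_date=NULL, scheduled_date=NULL, → literal 2024-06-03 → 2024-06-03
row_key=X78: actual_date=2024-08-14 → 2024-08-14
row_key=X91: actual_date=2024-01-14 → 2024-01-14
row_key=X93: actual_date=NULL, scheduled_date=NULL, → literal 2024-06-03 → 2024-06-03

2024-04-27, 2024-07-21, 2024-10-21, 2024-09-14, 2024-07-21, 2024-12-27, 2024-02-27, 2024-10-27, 2024-06-03, 2024-05-21, 2024-06-03, 2024-08-14, 2024-01-14, 2024-06-03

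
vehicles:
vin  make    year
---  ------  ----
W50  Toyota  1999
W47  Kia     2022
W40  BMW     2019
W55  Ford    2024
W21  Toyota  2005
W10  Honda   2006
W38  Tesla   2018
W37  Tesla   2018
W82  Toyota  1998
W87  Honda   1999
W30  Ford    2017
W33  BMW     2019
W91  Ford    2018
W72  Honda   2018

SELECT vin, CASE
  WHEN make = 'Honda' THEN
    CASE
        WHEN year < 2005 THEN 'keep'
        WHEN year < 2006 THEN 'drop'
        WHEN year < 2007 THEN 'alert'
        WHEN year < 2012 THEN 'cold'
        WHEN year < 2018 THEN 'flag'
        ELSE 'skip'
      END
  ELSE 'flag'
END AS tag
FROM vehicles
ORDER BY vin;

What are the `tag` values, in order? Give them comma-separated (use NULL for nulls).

alert, flag, flag, flag, flag, flag, flag, flag, flag, flag, skip, flag, keep, flag

vin=W10: make='Honda' → inner[year < 2007] → alert
vin=W21: make='Toyota' → outer ELSE → flag
vin=W30: make='Ford' → outer ELSE → flag
vin=W33: make='BMW' → outer ELSE → flag
vin=W37: make='Tesla' → outer ELSE → flag
vin=W38: make='Tesla' → outer ELSE → flag
vin=W40: make='BMW' → outer ELSE → flag
vin=W47: make='Kia' → outer ELSE → flag
vin=W50: make='Toyota' → outer ELSE → flag
vin=W55: make='Ford' → outer ELSE → flag
vin=W72: make='Honda' → inner[ELSE] → skip
vin=W82: make='Toyota' → outer ELSE → flag
vin=W87: make='Honda' → inner[year < 2005] → keep
vin=W91: make='Ford' → outer ELSE → flag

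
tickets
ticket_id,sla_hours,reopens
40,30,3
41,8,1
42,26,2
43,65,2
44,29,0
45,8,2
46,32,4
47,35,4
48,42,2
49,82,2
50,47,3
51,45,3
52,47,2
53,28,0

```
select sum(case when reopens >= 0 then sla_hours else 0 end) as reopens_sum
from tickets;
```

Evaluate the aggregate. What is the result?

ticket_id=40: ✓ → 30
ticket_id=41: ✓ → 8
ticket_id=42: ✓ → 26
ticket_id=43: ✓ → 65
ticket_id=44: ✓ → 29
ticket_id=45: ✓ → 8
ticket_id=46: ✓ → 32
ticket_id=47: ✓ → 35
ticket_id=48: ✓ → 42
ticket_id=49: ✓ → 82
ticket_id=50: ✓ → 47
ticket_id=51: ✓ → 45
ticket_id=52: ✓ → 47
ticket_id=53: ✓ → 28
reopens_sum = 30 + 8 + 26 + 65 + 29 + 8 + 32 + 35 + 42 + 82 + 47 + 45 + 47 + 28 = 524

524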